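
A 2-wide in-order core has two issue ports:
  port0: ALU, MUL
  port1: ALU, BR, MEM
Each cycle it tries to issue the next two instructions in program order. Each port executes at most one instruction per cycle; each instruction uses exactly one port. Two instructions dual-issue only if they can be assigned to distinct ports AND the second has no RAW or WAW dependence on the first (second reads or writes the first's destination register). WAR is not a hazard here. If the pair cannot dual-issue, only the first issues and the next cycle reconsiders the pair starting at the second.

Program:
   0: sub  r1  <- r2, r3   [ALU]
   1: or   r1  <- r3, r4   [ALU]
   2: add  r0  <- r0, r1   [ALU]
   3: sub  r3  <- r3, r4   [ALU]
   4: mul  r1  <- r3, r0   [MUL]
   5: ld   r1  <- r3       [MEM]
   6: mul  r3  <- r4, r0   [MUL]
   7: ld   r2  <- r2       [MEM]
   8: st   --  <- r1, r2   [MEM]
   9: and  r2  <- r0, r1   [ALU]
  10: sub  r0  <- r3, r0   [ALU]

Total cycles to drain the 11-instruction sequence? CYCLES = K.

CYCLES = 8

#0 head=0: sub.ALU i0 WAW r1
#1 head=1: or.ALU i1 RAW r1
#2 head=2: add.ALU;sub.ALU i2,i3 pair
#3 head=4: mul.MUL i4 WAW r1
#4 head=5: ld.MEM;mul.MUL i5,i6 pair
#5 head=7: ld.MEM i7 no-port MEM/MEM
#6 head=8: st.MEM;and.ALU i8,i9 pair
#7 head=10: sub.ALU i10 tail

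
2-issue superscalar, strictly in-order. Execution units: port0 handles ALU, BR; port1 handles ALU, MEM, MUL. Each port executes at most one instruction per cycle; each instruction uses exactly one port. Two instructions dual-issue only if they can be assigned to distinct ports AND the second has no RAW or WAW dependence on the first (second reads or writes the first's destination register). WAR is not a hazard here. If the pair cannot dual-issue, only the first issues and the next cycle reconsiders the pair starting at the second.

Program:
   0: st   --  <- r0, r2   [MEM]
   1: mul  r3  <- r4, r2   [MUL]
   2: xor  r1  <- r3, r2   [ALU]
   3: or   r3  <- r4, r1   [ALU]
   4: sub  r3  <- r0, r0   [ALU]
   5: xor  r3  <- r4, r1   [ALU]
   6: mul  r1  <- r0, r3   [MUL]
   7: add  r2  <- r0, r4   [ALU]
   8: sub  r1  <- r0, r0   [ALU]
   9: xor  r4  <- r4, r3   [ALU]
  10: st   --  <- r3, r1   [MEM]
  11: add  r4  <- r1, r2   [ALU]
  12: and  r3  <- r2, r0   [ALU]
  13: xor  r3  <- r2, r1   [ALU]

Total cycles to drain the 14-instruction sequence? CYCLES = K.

CYCLES = 11

0. st.MEM @i0  | no-port MEM/MUL
1. mul.MUL @i1  | RAW r3
2. xor.ALU @i2  | RAW r1
3. or.ALU @i3  | WAW r3
4. sub.ALU @i4  | WAW r3
5. xor.ALU @i5  | RAW r3
6. mul.MUL+add.ALU @i6+i7  | 2-wide
7. sub.ALU+xor.ALU @i8+i9  | 2-wide
8. st.MEM+add.ALU @i10+i11  | 2-wide
9. and.ALU @i12  | WAW r3
10. xor.ALU @i13  | tail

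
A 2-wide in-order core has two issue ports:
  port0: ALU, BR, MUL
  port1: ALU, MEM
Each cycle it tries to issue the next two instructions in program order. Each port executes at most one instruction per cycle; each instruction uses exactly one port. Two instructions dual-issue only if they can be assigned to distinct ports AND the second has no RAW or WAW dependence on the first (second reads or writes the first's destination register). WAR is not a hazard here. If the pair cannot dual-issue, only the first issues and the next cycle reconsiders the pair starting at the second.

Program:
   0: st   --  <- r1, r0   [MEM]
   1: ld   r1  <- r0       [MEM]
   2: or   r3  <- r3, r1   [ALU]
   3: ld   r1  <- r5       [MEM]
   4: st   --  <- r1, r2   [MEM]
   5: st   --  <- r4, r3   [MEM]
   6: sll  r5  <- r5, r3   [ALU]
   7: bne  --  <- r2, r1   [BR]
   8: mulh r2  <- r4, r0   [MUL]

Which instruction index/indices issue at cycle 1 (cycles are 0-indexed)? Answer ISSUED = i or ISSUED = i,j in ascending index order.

[0] i0  st  -- no-port MEM/MEM
[1] i1  ld  -- RAW r1
[2] i2,i3  or+ld  -- dual
[3] i4  st  -- no-port MEM/MEM
[4] i5,i6  st+sll  -- dual
[5] i7  bne  -- no-port BR/MUL
[6] i8  mulh  -- tail

ISSUED = 1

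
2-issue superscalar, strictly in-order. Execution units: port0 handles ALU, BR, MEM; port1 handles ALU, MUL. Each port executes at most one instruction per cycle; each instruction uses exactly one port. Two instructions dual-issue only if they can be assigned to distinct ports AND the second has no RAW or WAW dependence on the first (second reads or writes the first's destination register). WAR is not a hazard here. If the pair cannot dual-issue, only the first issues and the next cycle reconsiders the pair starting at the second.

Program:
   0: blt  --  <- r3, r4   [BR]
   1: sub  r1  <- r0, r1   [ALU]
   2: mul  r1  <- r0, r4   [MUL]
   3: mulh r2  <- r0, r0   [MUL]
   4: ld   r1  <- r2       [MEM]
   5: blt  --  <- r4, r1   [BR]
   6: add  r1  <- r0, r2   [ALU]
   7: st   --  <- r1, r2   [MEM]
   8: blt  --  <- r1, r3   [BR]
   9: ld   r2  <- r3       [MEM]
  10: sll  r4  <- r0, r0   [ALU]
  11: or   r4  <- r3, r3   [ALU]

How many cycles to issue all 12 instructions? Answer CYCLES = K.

CYCLES = 9

c0: i0,i1 blt.BR;sub.ALU  pair
c1: i2 mul.MUL  no-port MUL/MUL
c2: i3 mulh.MUL  RAW r2
c3: i4 ld.MEM  no-port MEM/BR
c4: i5,i6 blt.BR;add.ALU  pair
c5: i7 st.MEM  no-port MEM/BR
c6: i8 blt.BR  no-port BR/MEM
c7: i9,i10 ld.MEM;sll.ALU  pair
c8: i11 or.ALU  tail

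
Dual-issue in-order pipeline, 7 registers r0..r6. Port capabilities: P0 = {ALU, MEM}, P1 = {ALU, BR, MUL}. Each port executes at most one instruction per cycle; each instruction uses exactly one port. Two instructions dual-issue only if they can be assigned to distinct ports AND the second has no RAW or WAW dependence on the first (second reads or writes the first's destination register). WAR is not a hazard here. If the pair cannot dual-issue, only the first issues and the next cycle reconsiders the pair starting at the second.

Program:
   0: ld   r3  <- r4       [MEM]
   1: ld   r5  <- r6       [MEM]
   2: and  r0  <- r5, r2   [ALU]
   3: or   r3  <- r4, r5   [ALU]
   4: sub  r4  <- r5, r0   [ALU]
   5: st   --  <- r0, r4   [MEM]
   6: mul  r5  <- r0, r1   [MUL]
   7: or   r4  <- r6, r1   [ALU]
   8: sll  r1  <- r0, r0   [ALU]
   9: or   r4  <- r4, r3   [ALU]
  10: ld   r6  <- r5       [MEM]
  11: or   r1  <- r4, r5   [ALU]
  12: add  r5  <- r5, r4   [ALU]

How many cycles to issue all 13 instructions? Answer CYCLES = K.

  cy0 -> i0 (ld.MEM) no-port MEM/MEM
  cy1 -> i1 (ld.MEM) RAW r5
  cy2 -> i2&i3 (and.ALU;or.ALU) 2-wide
  cy3 -> i4 (sub.ALU) RAW r4
  cy4 -> i5&i6 (st.MEM;mul.MUL) 2-wide
  cy5 -> i7&i8 (or.ALU;sll.ALU) 2-wide
  cy6 -> i9&i10 (or.ALU;ld.MEM) 2-wide
  cy7 -> i11&i12 (or.ALU;add.ALU) 2-wide

CYCLES = 8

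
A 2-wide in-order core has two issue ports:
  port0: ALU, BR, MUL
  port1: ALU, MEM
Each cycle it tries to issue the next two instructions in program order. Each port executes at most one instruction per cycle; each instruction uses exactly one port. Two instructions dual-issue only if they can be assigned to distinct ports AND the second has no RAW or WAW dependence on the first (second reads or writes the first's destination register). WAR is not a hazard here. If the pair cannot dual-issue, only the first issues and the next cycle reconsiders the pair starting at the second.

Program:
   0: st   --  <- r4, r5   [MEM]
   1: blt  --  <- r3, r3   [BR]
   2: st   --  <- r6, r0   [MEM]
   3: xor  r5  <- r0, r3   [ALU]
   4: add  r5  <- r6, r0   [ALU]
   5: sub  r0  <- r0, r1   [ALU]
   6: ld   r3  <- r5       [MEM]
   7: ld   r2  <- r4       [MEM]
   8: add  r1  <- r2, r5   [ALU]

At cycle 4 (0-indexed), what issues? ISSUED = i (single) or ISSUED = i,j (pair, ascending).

  cy0 -> i0+i1 (st+blt) 2-wide
  cy1 -> i2+i3 (st+xor) 2-wide
  cy2 -> i4+i5 (add+sub) 2-wide
  cy3 -> i6 (ld) no-port MEM/MEM
  cy4 -> i7 (ld) RAW r2
  cy5 -> i8 (add) tail

ISSUED = 7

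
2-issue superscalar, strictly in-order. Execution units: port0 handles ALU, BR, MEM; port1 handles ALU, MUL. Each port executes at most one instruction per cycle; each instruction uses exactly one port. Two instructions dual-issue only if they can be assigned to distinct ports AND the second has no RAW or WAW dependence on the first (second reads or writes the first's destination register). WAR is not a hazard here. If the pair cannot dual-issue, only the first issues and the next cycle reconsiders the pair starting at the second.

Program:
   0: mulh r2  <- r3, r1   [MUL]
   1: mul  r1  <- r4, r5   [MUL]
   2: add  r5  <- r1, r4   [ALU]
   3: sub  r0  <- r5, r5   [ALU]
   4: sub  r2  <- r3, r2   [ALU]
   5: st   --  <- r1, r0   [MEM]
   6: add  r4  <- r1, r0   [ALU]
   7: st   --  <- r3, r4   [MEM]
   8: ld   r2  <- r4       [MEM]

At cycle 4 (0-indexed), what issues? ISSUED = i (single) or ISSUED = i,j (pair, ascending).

ISSUED = 5,6

#0 head=0: mulh.MUL i0 no-port MUL/MUL
#1 head=1: mul.MUL i1 RAW r1
#2 head=2: add.ALU i2 RAW r5
#3 head=3: sub.ALU+sub.ALU i3,i4 pair
#4 head=5: st.MEM+add.ALU i5,i6 pair
#5 head=7: st.MEM i7 no-port MEM/MEM
#6 head=8: ld.MEM i8 tail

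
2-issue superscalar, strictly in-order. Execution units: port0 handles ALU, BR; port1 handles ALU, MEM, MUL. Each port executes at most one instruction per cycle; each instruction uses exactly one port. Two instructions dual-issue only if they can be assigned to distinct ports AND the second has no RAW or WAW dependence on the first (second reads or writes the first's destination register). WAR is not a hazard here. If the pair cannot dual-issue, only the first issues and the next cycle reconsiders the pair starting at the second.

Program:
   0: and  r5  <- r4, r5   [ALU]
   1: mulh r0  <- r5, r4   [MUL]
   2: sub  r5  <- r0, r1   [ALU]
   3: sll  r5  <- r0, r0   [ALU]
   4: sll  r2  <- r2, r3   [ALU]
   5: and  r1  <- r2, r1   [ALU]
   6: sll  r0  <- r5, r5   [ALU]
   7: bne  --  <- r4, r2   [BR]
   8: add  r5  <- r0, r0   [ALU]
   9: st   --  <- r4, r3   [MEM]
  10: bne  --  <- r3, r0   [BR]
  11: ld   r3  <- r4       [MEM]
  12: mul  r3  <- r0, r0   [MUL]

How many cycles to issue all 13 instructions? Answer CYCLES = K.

0. and.ALU @i0  | RAW r5
1. mulh.MUL @i1  | RAW r0
2. sub.ALU @i2  | WAW r5
3. sll.ALU;sll.ALU @i3,i4  | pair
4. and.ALU;sll.ALU @i5,i6  | pair
5. bne.BR;add.ALU @i7,i8  | pair
6. st.MEM;bne.BR @i9,i10  | pair
7. ld.MEM @i11  | no-port MEM/MUL
8. mul.MUL @i12  | tail

CYCLES = 9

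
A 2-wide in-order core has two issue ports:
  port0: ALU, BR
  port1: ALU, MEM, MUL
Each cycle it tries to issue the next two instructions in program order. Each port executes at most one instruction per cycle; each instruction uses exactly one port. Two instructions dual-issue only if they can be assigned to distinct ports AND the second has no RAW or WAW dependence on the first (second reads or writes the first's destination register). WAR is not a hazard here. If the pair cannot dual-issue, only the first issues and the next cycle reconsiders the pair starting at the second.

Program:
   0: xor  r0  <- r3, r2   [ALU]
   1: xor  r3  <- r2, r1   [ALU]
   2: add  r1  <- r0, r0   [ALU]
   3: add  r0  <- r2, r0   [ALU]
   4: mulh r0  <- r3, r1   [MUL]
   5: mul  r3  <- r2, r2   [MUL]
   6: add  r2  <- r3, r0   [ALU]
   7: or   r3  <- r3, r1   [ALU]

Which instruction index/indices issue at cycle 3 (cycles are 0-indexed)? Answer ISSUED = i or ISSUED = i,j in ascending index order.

ISSUED = 5

t=0 i0&i1:xor.ALU/xor.ALU ; dual
t=1 i2&i3:add.ALU/add.ALU ; dual
t=2 i4:mulh.MUL ; no-port MUL/MUL
t=3 i5:mul.MUL ; RAW r3
t=4 i6&i7:add.ALU/or.ALU ; dual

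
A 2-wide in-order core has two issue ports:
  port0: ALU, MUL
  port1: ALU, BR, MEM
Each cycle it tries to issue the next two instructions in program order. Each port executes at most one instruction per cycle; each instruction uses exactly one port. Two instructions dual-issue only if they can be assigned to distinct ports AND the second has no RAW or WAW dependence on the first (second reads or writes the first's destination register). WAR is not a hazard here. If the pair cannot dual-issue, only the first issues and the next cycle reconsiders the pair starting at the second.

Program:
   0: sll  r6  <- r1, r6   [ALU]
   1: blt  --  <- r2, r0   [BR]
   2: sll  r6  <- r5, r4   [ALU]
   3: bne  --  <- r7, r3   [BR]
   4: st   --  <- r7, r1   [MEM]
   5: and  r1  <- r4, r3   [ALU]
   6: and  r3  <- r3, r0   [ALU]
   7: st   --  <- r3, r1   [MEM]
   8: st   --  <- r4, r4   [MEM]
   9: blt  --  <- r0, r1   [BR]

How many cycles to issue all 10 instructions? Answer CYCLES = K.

0. sll/blt @i0&i1  | pair
1. sll/bne @i2&i3  | pair
2. st/and @i4&i5  | pair
3. and @i6  | RAW r3
4. st @i7  | no-port MEM/MEM
5. st @i8  | no-port MEM/BR
6. blt @i9  | tail

CYCLES = 7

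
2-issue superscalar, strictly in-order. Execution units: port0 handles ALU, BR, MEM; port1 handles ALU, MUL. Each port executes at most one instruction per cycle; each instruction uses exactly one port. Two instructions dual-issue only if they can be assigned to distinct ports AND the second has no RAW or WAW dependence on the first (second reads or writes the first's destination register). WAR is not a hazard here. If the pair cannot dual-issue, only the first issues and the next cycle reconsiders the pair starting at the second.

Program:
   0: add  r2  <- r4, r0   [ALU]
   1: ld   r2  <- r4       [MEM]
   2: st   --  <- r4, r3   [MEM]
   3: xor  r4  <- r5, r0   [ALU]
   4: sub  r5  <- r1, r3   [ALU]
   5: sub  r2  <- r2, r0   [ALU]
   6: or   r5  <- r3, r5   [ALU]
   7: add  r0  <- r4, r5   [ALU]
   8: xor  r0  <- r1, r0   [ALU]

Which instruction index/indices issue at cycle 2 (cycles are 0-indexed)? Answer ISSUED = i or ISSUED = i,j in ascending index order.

c0: i0 add  WAW r2
c1: i1 ld  no-port MEM/MEM
c2: i2&i3 st;xor  2-wide
c3: i4&i5 sub;sub  2-wide
c4: i6 or  RAW r5
c5: i7 add  RAW+WAW r0
c6: i8 xor  tail

ISSUED = 2,3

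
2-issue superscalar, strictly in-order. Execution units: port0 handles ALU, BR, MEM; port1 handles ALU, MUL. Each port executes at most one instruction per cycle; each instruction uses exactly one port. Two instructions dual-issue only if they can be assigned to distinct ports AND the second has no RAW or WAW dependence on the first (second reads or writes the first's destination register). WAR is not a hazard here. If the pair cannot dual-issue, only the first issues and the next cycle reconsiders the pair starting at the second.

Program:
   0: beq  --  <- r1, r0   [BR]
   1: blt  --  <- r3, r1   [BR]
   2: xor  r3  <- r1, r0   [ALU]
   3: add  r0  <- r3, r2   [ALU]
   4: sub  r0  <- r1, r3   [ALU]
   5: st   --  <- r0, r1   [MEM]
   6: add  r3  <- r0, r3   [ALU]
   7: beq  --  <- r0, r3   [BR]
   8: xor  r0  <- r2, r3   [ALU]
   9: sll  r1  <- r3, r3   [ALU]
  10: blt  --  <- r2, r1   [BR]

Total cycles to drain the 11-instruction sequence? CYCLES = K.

CYCLES = 8

0. beq @i0  | no-port BR/BR
1. blt xor @i1+i2  | 2-wide
2. add @i3  | WAW r0
3. sub @i4  | RAW r0
4. st add @i5+i6  | 2-wide
5. beq xor @i7+i8  | 2-wide
6. sll @i9  | RAW r1
7. blt @i10  | tail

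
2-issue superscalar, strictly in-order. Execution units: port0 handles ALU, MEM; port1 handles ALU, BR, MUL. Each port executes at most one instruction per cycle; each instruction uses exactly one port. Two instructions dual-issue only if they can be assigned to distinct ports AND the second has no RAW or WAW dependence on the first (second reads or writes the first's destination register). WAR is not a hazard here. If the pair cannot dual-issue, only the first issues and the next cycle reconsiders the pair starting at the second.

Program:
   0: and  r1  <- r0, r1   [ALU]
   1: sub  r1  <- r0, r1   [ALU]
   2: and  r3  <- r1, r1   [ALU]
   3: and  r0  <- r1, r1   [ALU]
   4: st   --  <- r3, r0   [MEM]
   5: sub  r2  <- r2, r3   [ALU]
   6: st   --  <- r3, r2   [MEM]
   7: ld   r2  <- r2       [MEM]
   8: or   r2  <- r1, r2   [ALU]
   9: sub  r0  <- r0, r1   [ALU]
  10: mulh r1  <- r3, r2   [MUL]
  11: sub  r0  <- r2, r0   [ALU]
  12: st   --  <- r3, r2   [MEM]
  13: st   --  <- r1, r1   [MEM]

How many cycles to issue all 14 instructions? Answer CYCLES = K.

CYCLES = 10

  cy0 -> i0 (and) RAW+WAW r1
  cy1 -> i1 (sub) RAW r1
  cy2 -> i2&i3 (and/and) pair
  cy3 -> i4&i5 (st/sub) pair
  cy4 -> i6 (st) no-port MEM/MEM
  cy5 -> i7 (ld) RAW+WAW r2
  cy6 -> i8&i9 (or/sub) pair
  cy7 -> i10&i11 (mulh/sub) pair
  cy8 -> i12 (st) no-port MEM/MEM
  cy9 -> i13 (st) tail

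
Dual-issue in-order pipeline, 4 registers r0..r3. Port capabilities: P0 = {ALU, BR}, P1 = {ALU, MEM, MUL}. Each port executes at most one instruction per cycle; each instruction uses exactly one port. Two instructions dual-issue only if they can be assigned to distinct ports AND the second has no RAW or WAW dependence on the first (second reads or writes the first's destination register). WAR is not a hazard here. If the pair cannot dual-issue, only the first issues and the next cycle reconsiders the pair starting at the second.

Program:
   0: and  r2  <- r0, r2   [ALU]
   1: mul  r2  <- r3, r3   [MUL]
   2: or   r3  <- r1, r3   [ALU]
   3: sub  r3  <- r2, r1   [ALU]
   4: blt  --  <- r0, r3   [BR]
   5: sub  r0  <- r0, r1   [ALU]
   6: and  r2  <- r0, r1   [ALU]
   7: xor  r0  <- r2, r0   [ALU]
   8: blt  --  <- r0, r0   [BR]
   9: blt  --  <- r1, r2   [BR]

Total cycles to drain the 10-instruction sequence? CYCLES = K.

#0 head=0: and i0 WAW r2
#1 head=1: mul/or i1,i2 2-wide
#2 head=3: sub i3 RAW r3
#3 head=4: blt/sub i4,i5 2-wide
#4 head=6: and i6 RAW r2
#5 head=7: xor i7 RAW r0
#6 head=8: blt i8 no-port BR/BR
#7 head=9: blt i9 tail

CYCLES = 8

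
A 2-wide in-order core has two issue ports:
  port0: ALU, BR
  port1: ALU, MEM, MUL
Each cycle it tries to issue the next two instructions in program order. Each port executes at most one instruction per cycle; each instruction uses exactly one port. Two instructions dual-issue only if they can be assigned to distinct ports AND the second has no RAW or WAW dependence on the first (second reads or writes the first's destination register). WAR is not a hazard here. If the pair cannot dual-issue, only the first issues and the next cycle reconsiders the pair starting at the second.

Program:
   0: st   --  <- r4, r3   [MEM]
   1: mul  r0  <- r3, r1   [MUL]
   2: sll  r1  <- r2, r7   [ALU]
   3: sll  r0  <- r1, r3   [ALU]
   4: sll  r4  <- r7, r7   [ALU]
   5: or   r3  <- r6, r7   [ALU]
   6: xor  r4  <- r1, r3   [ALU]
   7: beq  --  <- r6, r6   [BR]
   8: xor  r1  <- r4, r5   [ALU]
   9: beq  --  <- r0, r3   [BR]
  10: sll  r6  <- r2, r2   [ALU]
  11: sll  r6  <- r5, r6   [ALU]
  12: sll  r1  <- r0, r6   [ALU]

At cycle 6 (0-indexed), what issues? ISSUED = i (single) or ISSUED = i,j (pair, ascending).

[0] i0  st.MEM  -- no-port MEM/MUL
[1] i1,i2  mul.MUL+sll.ALU  -- 2-wide
[2] i3,i4  sll.ALU+sll.ALU  -- 2-wide
[3] i5  or.ALU  -- RAW r3
[4] i6,i7  xor.ALU+beq.BR  -- 2-wide
[5] i8,i9  xor.ALU+beq.BR  -- 2-wide
[6] i10  sll.ALU  -- RAW+WAW r6
[7] i11  sll.ALU  -- RAW r6
[8] i12  sll.ALU  -- tail

ISSUED = 10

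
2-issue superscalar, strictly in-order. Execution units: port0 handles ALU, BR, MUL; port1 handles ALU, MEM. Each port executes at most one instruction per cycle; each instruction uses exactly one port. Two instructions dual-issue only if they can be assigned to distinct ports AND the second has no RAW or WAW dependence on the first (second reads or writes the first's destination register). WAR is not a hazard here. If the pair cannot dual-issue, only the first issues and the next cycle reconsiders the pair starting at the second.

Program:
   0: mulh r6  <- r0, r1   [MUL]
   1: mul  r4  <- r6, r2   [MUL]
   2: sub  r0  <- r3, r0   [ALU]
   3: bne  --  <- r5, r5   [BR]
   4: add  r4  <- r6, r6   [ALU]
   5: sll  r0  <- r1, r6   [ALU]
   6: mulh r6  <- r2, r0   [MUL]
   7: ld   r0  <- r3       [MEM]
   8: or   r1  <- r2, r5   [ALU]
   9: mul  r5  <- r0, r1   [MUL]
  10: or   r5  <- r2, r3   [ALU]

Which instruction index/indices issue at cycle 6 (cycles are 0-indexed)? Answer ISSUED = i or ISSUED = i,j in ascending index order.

ISSUED = 9

[0] i0  mulh  -- no-port MUL/MUL
[1] i1,i2  mul+sub  -- pair
[2] i3,i4  bne+add  -- pair
[3] i5  sll  -- RAW r0
[4] i6,i7  mulh+ld  -- pair
[5] i8  or  -- RAW r1
[6] i9  mul  -- WAW r5
[7] i10  or  -- tail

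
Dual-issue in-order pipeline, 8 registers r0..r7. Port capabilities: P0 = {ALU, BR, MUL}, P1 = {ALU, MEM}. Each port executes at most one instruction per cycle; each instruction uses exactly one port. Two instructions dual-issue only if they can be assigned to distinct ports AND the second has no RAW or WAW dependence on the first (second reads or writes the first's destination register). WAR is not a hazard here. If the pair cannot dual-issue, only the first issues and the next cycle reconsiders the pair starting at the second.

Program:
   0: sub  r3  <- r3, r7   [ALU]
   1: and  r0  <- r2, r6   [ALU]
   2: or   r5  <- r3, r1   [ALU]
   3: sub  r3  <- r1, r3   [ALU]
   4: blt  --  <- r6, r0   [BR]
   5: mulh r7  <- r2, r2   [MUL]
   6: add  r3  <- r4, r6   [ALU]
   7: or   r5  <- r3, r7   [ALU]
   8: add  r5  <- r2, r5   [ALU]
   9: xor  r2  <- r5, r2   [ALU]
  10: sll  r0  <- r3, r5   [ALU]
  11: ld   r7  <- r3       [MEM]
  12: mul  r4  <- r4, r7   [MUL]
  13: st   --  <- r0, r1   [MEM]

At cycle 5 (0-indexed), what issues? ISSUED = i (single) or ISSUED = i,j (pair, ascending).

t=0 i0/i1:sub.ALU and.ALU ; pair
t=1 i2/i3:or.ALU sub.ALU ; pair
t=2 i4:blt.BR ; no-port BR/MUL
t=3 i5/i6:mulh.MUL add.ALU ; pair
t=4 i7:or.ALU ; RAW+WAW r5
t=5 i8:add.ALU ; RAW r5
t=6 i9/i10:xor.ALU sll.ALU ; pair
t=7 i11:ld.MEM ; RAW r7
t=8 i12/i13:mul.MUL st.MEM ; pair

ISSUED = 8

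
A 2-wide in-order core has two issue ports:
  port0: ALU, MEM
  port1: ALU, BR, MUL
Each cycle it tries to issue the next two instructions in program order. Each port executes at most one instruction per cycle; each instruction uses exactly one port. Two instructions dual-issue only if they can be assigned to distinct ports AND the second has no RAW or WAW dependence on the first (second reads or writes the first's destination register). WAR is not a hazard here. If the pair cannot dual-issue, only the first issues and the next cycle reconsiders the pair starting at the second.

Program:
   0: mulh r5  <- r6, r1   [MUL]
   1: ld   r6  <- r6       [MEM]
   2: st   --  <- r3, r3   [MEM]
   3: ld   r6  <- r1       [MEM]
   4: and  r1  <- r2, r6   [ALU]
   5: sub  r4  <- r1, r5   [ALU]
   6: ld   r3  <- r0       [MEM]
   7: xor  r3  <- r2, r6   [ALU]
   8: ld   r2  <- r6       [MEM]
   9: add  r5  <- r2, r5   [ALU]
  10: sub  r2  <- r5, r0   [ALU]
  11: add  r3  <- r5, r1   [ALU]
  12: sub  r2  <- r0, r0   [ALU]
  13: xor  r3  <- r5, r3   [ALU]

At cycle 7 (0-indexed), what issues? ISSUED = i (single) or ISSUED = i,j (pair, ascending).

ISSUED = 10,11

  cy0 -> i0/i1 (mulh.MUL ld.MEM) dual
  cy1 -> i2 (st.MEM) no-port MEM/MEM
  cy2 -> i3 (ld.MEM) RAW r6
  cy3 -> i4 (and.ALU) RAW r1
  cy4 -> i5/i6 (sub.ALU ld.MEM) dual
  cy5 -> i7/i8 (xor.ALU ld.MEM) dual
  cy6 -> i9 (add.ALU) RAW r5
  cy7 -> i10/i11 (sub.ALU add.ALU) dual
  cy8 -> i12/i13 (sub.ALU xor.ALU) dual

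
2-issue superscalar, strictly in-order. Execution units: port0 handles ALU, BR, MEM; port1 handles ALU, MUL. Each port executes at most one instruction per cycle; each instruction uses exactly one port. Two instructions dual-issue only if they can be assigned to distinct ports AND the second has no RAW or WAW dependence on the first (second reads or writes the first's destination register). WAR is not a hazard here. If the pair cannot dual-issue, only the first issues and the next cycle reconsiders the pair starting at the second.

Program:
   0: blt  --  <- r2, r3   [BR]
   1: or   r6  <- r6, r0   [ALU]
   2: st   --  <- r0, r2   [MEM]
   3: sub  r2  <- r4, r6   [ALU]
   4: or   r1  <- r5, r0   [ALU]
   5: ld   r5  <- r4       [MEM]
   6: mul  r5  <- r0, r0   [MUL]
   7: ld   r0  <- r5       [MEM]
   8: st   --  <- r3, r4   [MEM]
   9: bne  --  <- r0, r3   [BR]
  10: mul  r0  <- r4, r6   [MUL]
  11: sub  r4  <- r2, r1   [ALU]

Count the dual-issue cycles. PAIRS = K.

[0] i0+i1  blt/or  -- 2-wide
[1] i2+i3  st/sub  -- 2-wide
[2] i4+i5  or/ld  -- 2-wide
[3] i6  mul  -- RAW r5
[4] i7  ld  -- no-port MEM/MEM
[5] i8  st  -- no-port MEM/BR
[6] i9+i10  bne/mul  -- 2-wide
[7] i11  sub  -- tail

PAIRS = 4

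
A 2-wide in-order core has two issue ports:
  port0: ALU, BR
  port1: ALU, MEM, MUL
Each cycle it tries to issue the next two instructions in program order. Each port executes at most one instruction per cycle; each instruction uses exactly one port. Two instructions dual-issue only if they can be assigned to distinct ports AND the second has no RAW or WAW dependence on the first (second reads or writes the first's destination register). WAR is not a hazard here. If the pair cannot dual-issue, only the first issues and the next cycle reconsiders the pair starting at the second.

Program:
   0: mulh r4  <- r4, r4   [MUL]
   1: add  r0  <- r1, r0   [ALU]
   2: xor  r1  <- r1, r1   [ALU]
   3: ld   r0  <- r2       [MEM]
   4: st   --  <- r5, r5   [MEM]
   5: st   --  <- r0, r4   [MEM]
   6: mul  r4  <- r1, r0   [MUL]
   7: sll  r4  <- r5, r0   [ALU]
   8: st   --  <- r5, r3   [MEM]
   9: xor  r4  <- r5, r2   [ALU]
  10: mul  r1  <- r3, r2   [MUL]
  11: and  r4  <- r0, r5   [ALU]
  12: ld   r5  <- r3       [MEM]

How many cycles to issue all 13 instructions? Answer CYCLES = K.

CYCLES = 8

#0 head=0: mulh.MUL;add.ALU i0+i1 dual
#1 head=2: xor.ALU;ld.MEM i2+i3 dual
#2 head=4: st.MEM i4 no-port MEM/MEM
#3 head=5: st.MEM i5 no-port MEM/MUL
#4 head=6: mul.MUL i6 WAW r4
#5 head=7: sll.ALU;st.MEM i7+i8 dual
#6 head=9: xor.ALU;mul.MUL i9+i10 dual
#7 head=11: and.ALU;ld.MEM i11+i12 dual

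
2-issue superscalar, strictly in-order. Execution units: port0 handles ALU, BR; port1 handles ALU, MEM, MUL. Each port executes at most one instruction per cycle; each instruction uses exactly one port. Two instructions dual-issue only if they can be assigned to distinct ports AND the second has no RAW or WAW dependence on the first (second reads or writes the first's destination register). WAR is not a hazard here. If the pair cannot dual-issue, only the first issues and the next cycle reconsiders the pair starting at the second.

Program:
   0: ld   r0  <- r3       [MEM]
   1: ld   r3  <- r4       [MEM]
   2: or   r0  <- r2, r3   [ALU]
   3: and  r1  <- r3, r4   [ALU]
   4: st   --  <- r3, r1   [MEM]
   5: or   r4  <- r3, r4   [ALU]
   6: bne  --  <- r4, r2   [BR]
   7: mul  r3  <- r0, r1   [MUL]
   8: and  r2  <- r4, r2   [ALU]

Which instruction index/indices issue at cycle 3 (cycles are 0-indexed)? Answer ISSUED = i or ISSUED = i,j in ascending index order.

t=0 i0:ld.MEM ; no-port MEM/MEM
t=1 i1:ld.MEM ; RAW r3
t=2 i2+i3:or.ALU;and.ALU ; pair
t=3 i4+i5:st.MEM;or.ALU ; pair
t=4 i6+i7:bne.BR;mul.MUL ; pair
t=5 i8:and.ALU ; tail

ISSUED = 4,5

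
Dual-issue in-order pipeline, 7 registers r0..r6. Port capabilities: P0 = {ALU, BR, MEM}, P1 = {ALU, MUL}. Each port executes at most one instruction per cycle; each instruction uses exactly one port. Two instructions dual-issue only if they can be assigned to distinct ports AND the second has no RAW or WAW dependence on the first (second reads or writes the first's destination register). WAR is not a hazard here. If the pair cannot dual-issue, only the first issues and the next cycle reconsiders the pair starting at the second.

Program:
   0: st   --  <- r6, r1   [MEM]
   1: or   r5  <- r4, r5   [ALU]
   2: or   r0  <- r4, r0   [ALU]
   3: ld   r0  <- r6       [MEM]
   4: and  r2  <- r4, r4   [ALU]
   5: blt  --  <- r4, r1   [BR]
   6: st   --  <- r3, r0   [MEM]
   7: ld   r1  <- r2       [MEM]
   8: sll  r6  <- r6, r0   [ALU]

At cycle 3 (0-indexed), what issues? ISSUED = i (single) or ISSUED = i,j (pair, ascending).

t=0 i0+i1:st.MEM;or.ALU ; 2-wide
t=1 i2:or.ALU ; WAW r0
t=2 i3+i4:ld.MEM;and.ALU ; 2-wide
t=3 i5:blt.BR ; no-port BR/MEM
t=4 i6:st.MEM ; no-port MEM/MEM
t=5 i7+i8:ld.MEM;sll.ALU ; 2-wide

ISSUED = 5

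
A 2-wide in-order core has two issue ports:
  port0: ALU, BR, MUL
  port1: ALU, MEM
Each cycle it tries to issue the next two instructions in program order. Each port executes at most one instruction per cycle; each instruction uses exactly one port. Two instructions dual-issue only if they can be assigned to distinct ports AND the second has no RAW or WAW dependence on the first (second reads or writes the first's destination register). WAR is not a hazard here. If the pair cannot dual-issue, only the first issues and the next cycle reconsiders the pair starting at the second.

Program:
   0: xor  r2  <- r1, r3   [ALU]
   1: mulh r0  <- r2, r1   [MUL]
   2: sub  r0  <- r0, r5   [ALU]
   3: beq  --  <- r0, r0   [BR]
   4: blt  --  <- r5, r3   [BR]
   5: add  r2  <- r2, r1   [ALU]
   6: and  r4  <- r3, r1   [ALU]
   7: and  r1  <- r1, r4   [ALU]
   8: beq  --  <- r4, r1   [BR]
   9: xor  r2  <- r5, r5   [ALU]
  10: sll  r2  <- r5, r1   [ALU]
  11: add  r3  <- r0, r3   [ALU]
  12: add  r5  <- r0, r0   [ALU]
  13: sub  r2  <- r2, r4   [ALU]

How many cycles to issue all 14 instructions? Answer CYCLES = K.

#0 head=0: xor.ALU i0 RAW r2
#1 head=1: mulh.MUL i1 RAW+WAW r0
#2 head=2: sub.ALU i2 RAW r0
#3 head=3: beq.BR i3 no-port BR/BR
#4 head=4: blt.BR/add.ALU i4&i5 2-wide
#5 head=6: and.ALU i6 RAW r4
#6 head=7: and.ALU i7 RAW r1
#7 head=8: beq.BR/xor.ALU i8&i9 2-wide
#8 head=10: sll.ALU/add.ALU i10&i11 2-wide
#9 head=12: add.ALU/sub.ALU i12&i13 2-wide

CYCLES = 10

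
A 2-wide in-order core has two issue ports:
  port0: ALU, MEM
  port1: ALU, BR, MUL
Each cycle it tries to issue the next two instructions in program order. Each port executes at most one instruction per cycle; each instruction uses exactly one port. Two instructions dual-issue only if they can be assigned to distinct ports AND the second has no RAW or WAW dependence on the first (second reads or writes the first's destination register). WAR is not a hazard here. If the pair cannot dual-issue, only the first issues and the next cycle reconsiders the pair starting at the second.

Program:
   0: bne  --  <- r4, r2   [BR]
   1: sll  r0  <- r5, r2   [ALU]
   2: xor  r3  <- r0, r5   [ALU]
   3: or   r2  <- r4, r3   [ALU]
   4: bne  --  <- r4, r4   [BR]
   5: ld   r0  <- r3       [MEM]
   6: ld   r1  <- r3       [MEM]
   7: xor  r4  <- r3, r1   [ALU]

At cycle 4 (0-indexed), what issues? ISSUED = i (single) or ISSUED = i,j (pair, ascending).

0. bne+sll @i0/i1  | 2-wide
1. xor @i2  | RAW r3
2. or+bne @i3/i4  | 2-wide
3. ld @i5  | no-port MEM/MEM
4. ld @i6  | RAW r1
5. xor @i7  | tail

ISSUED = 6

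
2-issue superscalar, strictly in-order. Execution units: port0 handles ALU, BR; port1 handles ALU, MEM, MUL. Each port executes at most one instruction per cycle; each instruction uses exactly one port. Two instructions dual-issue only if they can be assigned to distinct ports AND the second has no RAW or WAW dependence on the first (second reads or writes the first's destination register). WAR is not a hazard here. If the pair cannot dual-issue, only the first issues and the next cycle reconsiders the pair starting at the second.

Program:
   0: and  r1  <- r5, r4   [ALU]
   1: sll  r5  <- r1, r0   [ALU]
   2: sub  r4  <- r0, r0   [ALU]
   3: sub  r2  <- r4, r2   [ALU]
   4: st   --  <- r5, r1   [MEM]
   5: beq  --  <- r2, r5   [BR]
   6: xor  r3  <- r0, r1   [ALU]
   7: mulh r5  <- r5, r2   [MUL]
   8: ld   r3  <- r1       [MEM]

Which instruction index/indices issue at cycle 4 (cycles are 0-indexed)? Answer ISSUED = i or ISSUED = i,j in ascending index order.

[0] i0  and.ALU  -- RAW r1
[1] i1,i2  sll.ALU+sub.ALU  -- pair
[2] i3,i4  sub.ALU+st.MEM  -- pair
[3] i5,i6  beq.BR+xor.ALU  -- pair
[4] i7  mulh.MUL  -- no-port MUL/MEM
[5] i8  ld.MEM  -- tail

ISSUED = 7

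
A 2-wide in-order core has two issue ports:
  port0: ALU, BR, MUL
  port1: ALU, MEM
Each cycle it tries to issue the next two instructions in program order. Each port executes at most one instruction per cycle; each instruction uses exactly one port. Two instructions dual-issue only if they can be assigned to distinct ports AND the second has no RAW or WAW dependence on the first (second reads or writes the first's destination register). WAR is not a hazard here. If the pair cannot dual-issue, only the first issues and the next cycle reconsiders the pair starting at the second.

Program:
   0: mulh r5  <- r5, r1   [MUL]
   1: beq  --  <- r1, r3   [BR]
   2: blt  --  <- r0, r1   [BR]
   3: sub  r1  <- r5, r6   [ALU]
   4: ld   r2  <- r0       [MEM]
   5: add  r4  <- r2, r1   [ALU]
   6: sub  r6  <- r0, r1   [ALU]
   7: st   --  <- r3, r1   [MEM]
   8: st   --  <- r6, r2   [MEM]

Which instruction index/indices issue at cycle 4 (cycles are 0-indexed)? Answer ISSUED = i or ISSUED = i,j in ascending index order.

#0 head=0: mulh i0 no-port MUL/BR
#1 head=1: beq i1 no-port BR/BR
#2 head=2: blt/sub i2,i3 2-wide
#3 head=4: ld i4 RAW r2
#4 head=5: add/sub i5,i6 2-wide
#5 head=7: st i7 no-port MEM/MEM
#6 head=8: st i8 tail

ISSUED = 5,6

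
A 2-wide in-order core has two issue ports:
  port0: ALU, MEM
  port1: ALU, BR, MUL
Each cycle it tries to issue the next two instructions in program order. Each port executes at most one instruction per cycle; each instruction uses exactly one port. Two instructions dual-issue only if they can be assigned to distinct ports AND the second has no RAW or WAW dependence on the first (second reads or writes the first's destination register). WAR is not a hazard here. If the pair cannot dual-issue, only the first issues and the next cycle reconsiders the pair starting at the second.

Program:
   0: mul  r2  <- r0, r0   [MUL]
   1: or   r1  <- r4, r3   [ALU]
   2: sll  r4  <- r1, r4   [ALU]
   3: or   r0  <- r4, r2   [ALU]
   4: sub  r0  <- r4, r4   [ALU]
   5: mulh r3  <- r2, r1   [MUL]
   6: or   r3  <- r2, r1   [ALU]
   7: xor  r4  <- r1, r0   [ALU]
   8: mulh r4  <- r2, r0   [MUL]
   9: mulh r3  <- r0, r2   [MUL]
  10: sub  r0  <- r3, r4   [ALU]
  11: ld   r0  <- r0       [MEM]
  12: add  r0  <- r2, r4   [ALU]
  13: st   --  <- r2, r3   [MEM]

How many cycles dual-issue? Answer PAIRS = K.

PAIRS = 4

  cy0 -> i0&i1 (mul or) 2-wide
  cy1 -> i2 (sll) RAW r4
  cy2 -> i3 (or) WAW r0
  cy3 -> i4&i5 (sub mulh) 2-wide
  cy4 -> i6&i7 (or xor) 2-wide
  cy5 -> i8 (mulh) no-port MUL/MUL
  cy6 -> i9 (mulh) RAW r3
  cy7 -> i10 (sub) RAW+WAW r0
  cy8 -> i11 (ld) WAW r0
  cy9 -> i12&i13 (add st) 2-wide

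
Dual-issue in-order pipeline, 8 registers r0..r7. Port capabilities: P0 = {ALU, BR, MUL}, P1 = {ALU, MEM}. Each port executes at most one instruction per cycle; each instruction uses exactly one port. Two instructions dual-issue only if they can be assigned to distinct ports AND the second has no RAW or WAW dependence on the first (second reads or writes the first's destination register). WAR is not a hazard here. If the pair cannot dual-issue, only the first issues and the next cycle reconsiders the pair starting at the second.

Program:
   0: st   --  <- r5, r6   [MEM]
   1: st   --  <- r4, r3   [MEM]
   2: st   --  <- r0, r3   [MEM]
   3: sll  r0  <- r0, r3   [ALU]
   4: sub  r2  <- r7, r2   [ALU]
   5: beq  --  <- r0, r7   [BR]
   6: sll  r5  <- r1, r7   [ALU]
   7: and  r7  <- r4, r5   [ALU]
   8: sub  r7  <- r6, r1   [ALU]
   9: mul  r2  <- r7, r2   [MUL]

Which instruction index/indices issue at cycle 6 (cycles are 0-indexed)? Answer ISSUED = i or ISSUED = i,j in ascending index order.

  cy0 -> i0 (st) no-port MEM/MEM
  cy1 -> i1 (st) no-port MEM/MEM
  cy2 -> i2,i3 (st sll) pair
  cy3 -> i4,i5 (sub beq) pair
  cy4 -> i6 (sll) RAW r5
  cy5 -> i7 (and) WAW r7
  cy6 -> i8 (sub) RAW r7
  cy7 -> i9 (mul) tail

ISSUED = 8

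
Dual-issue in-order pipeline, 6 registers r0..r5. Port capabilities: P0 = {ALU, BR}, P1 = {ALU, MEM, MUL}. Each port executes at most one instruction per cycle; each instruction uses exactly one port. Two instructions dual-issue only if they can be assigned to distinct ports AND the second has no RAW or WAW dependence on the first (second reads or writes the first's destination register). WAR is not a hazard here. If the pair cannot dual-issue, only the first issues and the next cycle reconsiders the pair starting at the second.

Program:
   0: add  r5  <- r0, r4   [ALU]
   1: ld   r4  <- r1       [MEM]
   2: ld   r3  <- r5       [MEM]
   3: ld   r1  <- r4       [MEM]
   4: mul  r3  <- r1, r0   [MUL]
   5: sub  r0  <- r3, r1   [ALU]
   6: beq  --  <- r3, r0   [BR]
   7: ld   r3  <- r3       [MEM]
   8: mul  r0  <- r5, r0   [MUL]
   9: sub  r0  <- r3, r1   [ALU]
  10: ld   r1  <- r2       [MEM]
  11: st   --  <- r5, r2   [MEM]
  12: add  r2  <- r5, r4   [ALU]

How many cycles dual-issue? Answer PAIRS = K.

c0: i0/i1 add/ld  pair
c1: i2 ld  no-port MEM/MEM
c2: i3 ld  no-port MEM/MUL
c3: i4 mul  RAW r3
c4: i5 sub  RAW r0
c5: i6/i7 beq/ld  pair
c6: i8 mul  WAW r0
c7: i9/i10 sub/ld  pair
c8: i11/i12 st/add  pair

PAIRS = 4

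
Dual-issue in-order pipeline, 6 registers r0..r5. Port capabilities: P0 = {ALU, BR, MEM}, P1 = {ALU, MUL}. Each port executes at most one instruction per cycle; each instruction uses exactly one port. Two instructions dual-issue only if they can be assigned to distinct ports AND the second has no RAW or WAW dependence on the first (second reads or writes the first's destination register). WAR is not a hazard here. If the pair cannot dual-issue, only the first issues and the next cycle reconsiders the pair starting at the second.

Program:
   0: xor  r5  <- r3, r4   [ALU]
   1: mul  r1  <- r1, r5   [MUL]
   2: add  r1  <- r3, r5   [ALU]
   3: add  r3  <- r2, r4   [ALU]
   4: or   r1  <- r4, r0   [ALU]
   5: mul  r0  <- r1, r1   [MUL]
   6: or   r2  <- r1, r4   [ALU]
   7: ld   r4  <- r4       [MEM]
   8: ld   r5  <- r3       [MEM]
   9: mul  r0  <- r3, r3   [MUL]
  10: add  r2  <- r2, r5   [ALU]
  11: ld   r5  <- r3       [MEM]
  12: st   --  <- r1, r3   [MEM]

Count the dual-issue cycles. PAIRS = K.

0. xor.ALU @i0  | RAW r5
1. mul.MUL @i1  | WAW r1
2. add.ALU/add.ALU @i2,i3  | pair
3. or.ALU @i4  | RAW r1
4. mul.MUL/or.ALU @i5,i6  | pair
5. ld.MEM @i7  | no-port MEM/MEM
6. ld.MEM/mul.MUL @i8,i9  | pair
7. add.ALU/ld.MEM @i10,i11  | pair
8. st.MEM @i12  | tail

PAIRS = 4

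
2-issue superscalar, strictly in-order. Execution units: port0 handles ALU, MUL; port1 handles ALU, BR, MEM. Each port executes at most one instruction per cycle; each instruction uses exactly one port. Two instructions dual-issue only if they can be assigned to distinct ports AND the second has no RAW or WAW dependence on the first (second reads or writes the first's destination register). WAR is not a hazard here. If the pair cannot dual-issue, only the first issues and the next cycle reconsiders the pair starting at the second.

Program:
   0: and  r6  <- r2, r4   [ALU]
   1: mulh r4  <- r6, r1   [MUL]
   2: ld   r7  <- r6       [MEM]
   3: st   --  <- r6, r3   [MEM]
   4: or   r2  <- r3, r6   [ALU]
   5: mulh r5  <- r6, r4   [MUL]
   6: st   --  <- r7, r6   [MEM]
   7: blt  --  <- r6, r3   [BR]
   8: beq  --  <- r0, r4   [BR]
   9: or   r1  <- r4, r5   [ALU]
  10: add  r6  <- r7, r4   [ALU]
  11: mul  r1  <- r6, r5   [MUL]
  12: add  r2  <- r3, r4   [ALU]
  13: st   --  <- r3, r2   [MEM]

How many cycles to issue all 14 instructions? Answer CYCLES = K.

#0 head=0: and i0 RAW r6
#1 head=1: mulh/ld i1/i2 dual
#2 head=3: st/or i3/i4 dual
#3 head=5: mulh/st i5/i6 dual
#4 head=7: blt i7 no-port BR/BR
#5 head=8: beq/or i8/i9 dual
#6 head=10: add i10 RAW r6
#7 head=11: mul/add i11/i12 dual
#8 head=13: st i13 tail

CYCLES = 9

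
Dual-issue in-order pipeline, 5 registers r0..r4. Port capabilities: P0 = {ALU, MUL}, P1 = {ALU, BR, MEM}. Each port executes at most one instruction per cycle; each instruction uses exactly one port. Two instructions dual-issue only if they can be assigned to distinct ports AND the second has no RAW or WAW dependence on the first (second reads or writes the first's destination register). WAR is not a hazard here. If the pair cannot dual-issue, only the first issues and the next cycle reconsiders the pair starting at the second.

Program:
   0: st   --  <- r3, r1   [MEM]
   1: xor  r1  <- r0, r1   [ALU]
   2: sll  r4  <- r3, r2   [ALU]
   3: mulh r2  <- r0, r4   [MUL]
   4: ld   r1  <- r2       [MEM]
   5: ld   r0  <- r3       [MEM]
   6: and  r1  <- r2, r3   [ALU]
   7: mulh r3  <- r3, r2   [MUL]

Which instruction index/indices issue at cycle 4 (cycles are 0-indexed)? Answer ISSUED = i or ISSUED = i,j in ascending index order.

ISSUED = 5,6

[0] i0&i1  st;xor  -- 2-wide
[1] i2  sll  -- RAW r4
[2] i3  mulh  -- RAW r2
[3] i4  ld  -- no-port MEM/MEM
[4] i5&i6  ld;and  -- 2-wide
[5] i7  mulh  -- tail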